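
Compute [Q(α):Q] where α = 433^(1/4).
[Q(α):Q] = 4

α is a root of x^4 - 433. By Eisenstein's criterion at the prime p = 433 (which divides the constant term 433 but p^2 = 187489 does not, since 433 is squarefree), x^4 - 433 is irreducible over Q. Hence [Q(α):Q] = 4.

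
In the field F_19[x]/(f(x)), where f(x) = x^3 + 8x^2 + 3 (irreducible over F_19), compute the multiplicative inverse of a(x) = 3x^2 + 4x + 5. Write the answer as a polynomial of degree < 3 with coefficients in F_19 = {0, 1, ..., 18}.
a(x)^(-1) ≡ 18x + 6 (mod f(x))

Since f is irreducible over F_19, F_19[x]/(f) is a field and a(x) ≠ 0 has an inverse. Apply the extended Euclidean algorithm to f(x) and a(x) in F_19[x]: f(x) = (13x + 17)·a(x) + (13). The last nonzero remainder is the constant 13 = gcd(f, a) in F_19. Back-substituting through the division chain expresses 13 = s(x)·a(x) + t(x)·f(x) with s(x) ≡ 6x + 2 (mod f), so (6x + 2)·a(x) ≡ 13 (mod f). Multiplying by 13^(-1) ≡ 3 in F_19 gives a(x)^(-1) ≡ 3·(6x + 2) ≡ 18x + 6 (mod f). Check: (3x^2 + 4x + 5)·(18x + 6) = 16x^3 + 14x^2 + 11 ≡ 1 (mod x^3 + 8x^2 + 3).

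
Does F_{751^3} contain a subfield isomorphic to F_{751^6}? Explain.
No: F_{751^6} is not a subfield of F_{751^3}

F_{p^m} embeds in F_{p^n} iff m | n. Here 6 ∤ 3 (since 3 = 0·6 + 3 with remainder 3 ≠ 0), so F_{751^6} is not a subfield of F_{751^3}. Equivalently: if it were, the tower law would give 6 = [F_{751^6}:F_751] dividing [F_{751^3}:F_751] = 3, contradiction.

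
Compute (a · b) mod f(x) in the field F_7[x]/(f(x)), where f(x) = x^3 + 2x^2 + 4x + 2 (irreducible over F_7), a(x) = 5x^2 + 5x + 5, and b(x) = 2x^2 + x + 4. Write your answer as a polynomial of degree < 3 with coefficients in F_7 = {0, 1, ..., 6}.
a · b ≡ 5x^2 + 4x + 2 (mod f(x))

Multiply in F_7[x]: a(x)·b(x) = (5x^2 + 5x + 5)·(2x^2 + x + 4) = 3x^4 + x^3 + 4x + 6. This has degree ≥ 3, so divide by f(x) over F_7: 3x^4 + x^3 + 4x + 6 = (3x + 2)·(x^3 + 2x^2 + 4x + 2) + (5x^2 + 4x + 2). Hence a·b ≡ 5x^2 + 4x + 2 (mod f). (F_7[x]/(f) is a field with 7^3 = 343 elements since f is irreducible of degree 3.)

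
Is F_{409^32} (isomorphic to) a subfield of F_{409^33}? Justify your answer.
No: F_{409^32} is not a subfield of F_{409^33}

F_{p^m} embeds in F_{p^n} iff m | n. Here 32 ∤ 33 (since 33 = 1·32 + 1 with remainder 1 ≠ 0), so F_{409^32} is not a subfield of F_{409^33}. Equivalently: if it were, the tower law would give 32 = [F_{409^32}:F_409] dividing [F_{409^33}:F_409] = 33, contradiction.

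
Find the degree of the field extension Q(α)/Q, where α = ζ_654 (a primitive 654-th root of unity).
[Q(α):Q] = 216

The minimal polynomial of ζ_654 over Q is the 654-th cyclotomic polynomial Φ_654(x), which is irreducible over Q and has degree φ(654) = 216. Hence [Q(α):Q] = φ(654) = 216.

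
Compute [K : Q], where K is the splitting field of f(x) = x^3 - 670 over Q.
[K : Q] = 6

The roots of x^3 - 670 are ∛670, ω∛670, ω^2∛670 where ω = e^(2πi/3) is a primitive cube root of unity, so K = Q(∛670, ω). Now [Q(∛670):Q] = 3 (since 670 is not a perfect cube, x^3 - 670 is irreducible) and [Q(ω):Q] = 2. Both 2 and 3 divide [K:Q], and [K:Q] ≤ 3·2 = 6, so [K:Q] = 6. (Equivalently: Q(∛670) ⊂ R but ω ∉ R, so [K : Q(∛670)] = 2.)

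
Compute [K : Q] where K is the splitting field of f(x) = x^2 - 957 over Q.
[K : Q] = 2

f(x) = x^2 - 957 factors as (x - √957)(x + √957). The splitting field is K = Q(√957). Since 957 is squarefree and > 1, it is not a perfect square, so x^2 - 957 is irreducible over Q and [Q(√957) : Q] = 2. Hence [K : Q] = 2.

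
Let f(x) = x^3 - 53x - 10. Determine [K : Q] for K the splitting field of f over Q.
[K : Q] = 6

By the rational root test, any rational root of the monic integer polynomial f(x) = x^3 - 53x - 10 must be an integer dividing the constant term -10, i.e. one of ±{1, 2, 5, 10}. Evaluating: f(1) = -62, f(-1) = 42, f(2) = -108, f(-2) = 88, f(5) = -150, f(-5) = 130, f(10) = 460, f(-10) = -480; none is 0, so f has no rational root and is therefore irreducible over Q (a cubic with no linear factor over a field is irreducible). For an irreducible cubic, the Galois group is A_3 or S_3 according as the discriminant disc(f) = -4a^3 - 27b^2 = -4·(-53)^3 - 27·(-10)^2 = 592808 is or is not a square in Q. Here disc(f) = 592808 is not a perfect square in Q, so the Galois group of f over Q is not contained in A_3 and must be all of S_3. The splitting field has degree |S_3| = 6 over Q, so [K : Q] = 6.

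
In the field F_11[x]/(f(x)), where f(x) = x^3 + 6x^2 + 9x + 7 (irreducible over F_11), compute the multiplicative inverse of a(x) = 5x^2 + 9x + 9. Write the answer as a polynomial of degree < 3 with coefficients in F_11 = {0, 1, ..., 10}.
a(x)^(-1) ≡ 2x^2 + 4x + 5 (mod f(x))

Since f is irreducible over F_11, F_11[x]/(f) is a field and a(x) ≠ 0 has an inverse. Apply the extended Euclidean algorithm to f(x) and a(x) in F_11[x]: f(x) = (9x + 7)·a(x) + (8x + 10);  a(x) = (2x)·(8x + 10) + (9). The last nonzero remainder is the constant 9 = gcd(f, a) in F_11. Back-substituting through the division chain expresses 9 = s(x)·a(x) + t(x)·f(x) with s(x) ≡ 7x^2 + 3x + 1 (mod f), so (7x^2 + 3x + 1)·a(x) ≡ 9 (mod f). Multiplying by 9^(-1) ≡ 5 in F_11 gives a(x)^(-1) ≡ 5·(7x^2 + 3x + 1) ≡ 2x^2 + 4x + 5 (mod f). Check: (5x^2 + 9x + 9)·(2x^2 + 4x + 5) = 10x^4 + 5x^3 + 2x^2 + 4x + 1 ≡ 1 (mod x^3 + 6x^2 + 9x + 7).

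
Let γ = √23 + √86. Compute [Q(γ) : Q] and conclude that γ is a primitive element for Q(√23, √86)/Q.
[Q(γ) : Q] = 4 (equivalently, Q(γ) = Q(√23, √86))

Obviously Q(γ) ⊆ Q(√23, √86), and [Q(√23, √86):Q] = 4 (since 23, 86 are distinct squarefree integers > 1 with 1978 not a perfect square). To show equality we compute the minimal polynomial of γ. From γ = √23 + √86: γ^2 = 23 + 2√(1978) + 86 = 109 + 2√(1978), so γ^2 - 109 = 2√(1978); squaring, (γ^2 - 109)^2 = 4·1978, i.e. γ^4 - 218γ^2 + 11881 - 7912 = 0, i.e. γ^4 - 218γ^2 + 3969 = 0. So γ is a root of x^4 - 218x^2 + 3969. This polynomial is irreducible over Q: it has no rational root (each ±√23 ± √86 is irrational), and any factorization into two quadratics over Q would force √(1978) ∈ Q (pairing opposite roots) or √23, √86 ∈ Q (other pairings), all impossible. Hence [Q(γ):Q] = 4 = [Q(√23, √86):Q], so Q(γ) = Q(√23, √86).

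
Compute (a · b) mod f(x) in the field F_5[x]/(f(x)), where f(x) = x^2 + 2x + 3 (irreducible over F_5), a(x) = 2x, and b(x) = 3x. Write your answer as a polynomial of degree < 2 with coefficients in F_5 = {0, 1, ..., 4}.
a · b ≡ 3x + 2 (mod f(x))

Multiply in F_5[x]: a(x)·b(x) = (2x)·(3x) = x^2. This has degree ≥ 2, so divide by f(x) over F_5: x^2 = (1)·(x^2 + 2x + 3) + (3x + 2). Hence a·b ≡ 3x + 2 (mod f). (F_5[x]/(f) is a field with 5^2 = 25 elements since f is irreducible of degree 2.)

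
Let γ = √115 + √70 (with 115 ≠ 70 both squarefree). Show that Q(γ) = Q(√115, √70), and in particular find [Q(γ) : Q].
[Q(γ) : Q] = 4 (equivalently, Q(γ) = Q(√115, √70))

Obviously Q(γ) ⊆ Q(√115, √70), and [Q(√115, √70):Q] = 4 (since 115, 70 are distinct squarefree integers > 1 with 8050 not a perfect square). To show equality we compute the minimal polynomial of γ. From γ = √115 + √70: γ^2 = 115 + 2√(8050) + 70 = 185 + 2√(8050), so γ^2 - 185 = 2√(8050); squaring, (γ^2 - 185)^2 = 4·8050, i.e. γ^4 - 370γ^2 + 34225 - 32200 = 0, i.e. γ^4 - 370γ^2 + 2025 = 0. So γ is a root of x^4 - 370x^2 + 2025. This polynomial is irreducible over Q: it has no rational root (each ±√115 ± √70 is irrational), and any factorization into two quadratics over Q would force √(8050) ∈ Q (pairing opposite roots) or √115, √70 ∈ Q (other pairings), all impossible. Hence [Q(γ):Q] = 4 = [Q(√115, √70):Q], so Q(γ) = Q(√115, √70).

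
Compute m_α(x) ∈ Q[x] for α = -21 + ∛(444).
m_α(x) = x^3 + 63x^2 + 1323x + 8817

Set β = α + 21 = ∛(444), so β^3 = 444. Then (α + 21)^3 - 444 = 0, i.e. α is a root of g(x) = (x + 21)^3 - 444 = x^3 + 63x^2 + 1323x + 8817. Since g(x) = h(x + 21) where h(x) = x^3 - 444, and h is irreducible over Q (because 444 is not a perfect cube, so h has no rational root, and a monic cubic with no rational root is irreducible), g is also irreducible (irreducibility is preserved under the substitution x → x + 21). Hence m_α(x) = x^3 + 63x^2 + 1323x + 8817.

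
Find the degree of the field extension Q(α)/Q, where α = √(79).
[Q(α):Q] = 2

[Q(α):Q] equals the degree of the minimal polynomial of α. Here α^2 = 79 and x^2 - 79 is irreducible (d = 79 is squarefree, ≠ 1, hence not a square), so deg(m_α) = 2. Thus [Q(α):Q] = 2.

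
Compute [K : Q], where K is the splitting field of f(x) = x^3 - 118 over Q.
[K : Q] = 6

The roots of x^3 - 118 are ∛118, ω∛118, ω^2∛118 where ω = e^(2πi/3) is a primitive cube root of unity, so K = Q(∛118, ω). Now [Q(∛118):Q] = 3 (since 118 is not a perfect cube, x^3 - 118 is irreducible) and [Q(ω):Q] = 2. Both 2 and 3 divide [K:Q], and [K:Q] ≤ 3·2 = 6, so [K:Q] = 6. (Equivalently: Q(∛118) ⊂ R but ω ∉ R, so [K : Q(∛118)] = 2.)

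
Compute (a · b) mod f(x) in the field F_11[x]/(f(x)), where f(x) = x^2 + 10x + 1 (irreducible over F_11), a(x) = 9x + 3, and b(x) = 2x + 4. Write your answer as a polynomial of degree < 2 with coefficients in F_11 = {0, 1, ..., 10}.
a · b ≡ 5x + 5 (mod f(x))

Multiply in F_11[x]: a(x)·b(x) = (9x + 3)·(2x + 4) = 7x^2 + 9x + 1. This has degree ≥ 2, so divide by f(x) over F_11: 7x^2 + 9x + 1 = (7)·(x^2 + 10x + 1) + (5x + 5). Hence a·b ≡ 5x + 5 (mod f). (F_11[x]/(f) is a field with 11^2 = 121 elements since f is irreducible of degree 2.)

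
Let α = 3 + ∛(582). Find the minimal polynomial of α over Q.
m_α(x) = x^3 - 9x^2 + 27x - 609

Set β = α - 3 = ∛(582), so β^3 = 582. Then (α - 3)^3 - 582 = 0, i.e. α is a root of g(x) = (x - 3)^3 - 582 = x^3 - 9x^2 + 27x - 609. Since g(x) = h(x - 3) where h(x) = x^3 - 582, and h is irreducible over Q (because 582 is not a perfect cube, so h has no rational root, and a monic cubic with no rational root is irreducible), g is also irreducible (irreducibility is preserved under the substitution x → x - 3). Hence m_α(x) = x^3 - 9x^2 + 27x - 609.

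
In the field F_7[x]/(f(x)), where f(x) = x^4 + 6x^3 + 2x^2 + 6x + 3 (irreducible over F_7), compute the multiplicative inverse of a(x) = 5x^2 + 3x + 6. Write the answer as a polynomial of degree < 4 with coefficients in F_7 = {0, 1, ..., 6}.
a(x)^(-1) ≡ 3x^3 + 3x^2 + 4x + 1 (mod f(x))

Since f is irreducible over F_7, F_7[x]/(f) is a field and a(x) ≠ 0 has an inverse. Apply the extended Euclidean algorithm to f(x) and a(x) in F_7[x]: f(x) = (3x^2 + 5x + 5)·a(x) + (3x + 1);  a(x) = (4x + 2)·(3x + 1) + (4). The last nonzero remainder is the constant 4 = gcd(f, a) in F_7. Back-substituting through the division chain expresses 4 = s(x)·a(x) + t(x)·f(x) with s(x) ≡ 5x^3 + 5x^2 + 2x + 4 (mod f), so (5x^3 + 5x^2 + 2x + 4)·a(x) ≡ 4 (mod f). Multiplying by 4^(-1) ≡ 2 in F_7 gives a(x)^(-1) ≡ 2·(5x^3 + 5x^2 + 2x + 4) ≡ 3x^3 + 3x^2 + 4x + 1 (mod f). Check: (5x^2 + 3x + 6)·(3x^3 + 3x^2 + 4x + 1) = x^5 + 3x^4 + 5x^3 + 6x + 6 ≡ 1 (mod x^4 + 6x^3 + 2x^2 + 6x + 3).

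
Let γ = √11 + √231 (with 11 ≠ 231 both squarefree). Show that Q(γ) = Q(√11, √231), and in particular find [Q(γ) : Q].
[Q(γ) : Q] = 4 (equivalently, Q(γ) = Q(√11, √231))

Obviously Q(γ) ⊆ Q(√11, √231), and [Q(√11, √231):Q] = 4 (since 11, 231 are distinct squarefree integers > 1 with 2541 not a perfect square). To show equality we compute the minimal polynomial of γ. From γ = √11 + √231: γ^2 = 11 + 2√(2541) + 231 = 242 + 2√(2541), so γ^2 - 242 = 2√(2541); squaring, (γ^2 - 242)^2 = 4·2541, i.e. γ^4 - 484γ^2 + 58564 - 10164 = 0, i.e. γ^4 - 484γ^2 + 48400 = 0. So γ is a root of x^4 - 484x^2 + 48400. This polynomial is irreducible over Q: it has no rational root (each ±√11 ± √231 is irrational), and any factorization into two quadratics over Q would force √(2541) ∈ Q (pairing opposite roots) or √11, √231 ∈ Q (other pairings), all impossible. Hence [Q(γ):Q] = 4 = [Q(√11, √231):Q], so Q(γ) = Q(√11, √231).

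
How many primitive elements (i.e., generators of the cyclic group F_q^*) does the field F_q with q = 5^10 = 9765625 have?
There are φ(9765624) = 2912000 primitive elements

F_q^* is cyclic of order q - 1 = 9765624. A cyclic group of order m has exactly φ(m) generators. Here m = 9765624 = 2^3 · 3 · 11 · 71 · 521, so the number of primitive elements is φ(9765624) = 2912000.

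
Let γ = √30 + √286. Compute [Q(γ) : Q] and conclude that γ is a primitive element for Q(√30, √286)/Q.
[Q(γ) : Q] = 4 (equivalently, Q(γ) = Q(√30, √286))

Obviously Q(γ) ⊆ Q(√30, √286), and [Q(√30, √286):Q] = 4 (since 30, 286 are distinct squarefree integers > 1 with 8580 not a perfect square). To show equality we compute the minimal polynomial of γ. From γ = √30 + √286: γ^2 = 30 + 2√(8580) + 286 = 316 + 2√(8580), so γ^2 - 316 = 2√(8580); squaring, (γ^2 - 316)^2 = 4·8580, i.e. γ^4 - 632γ^2 + 99856 - 34320 = 0, i.e. γ^4 - 632γ^2 + 65536 = 0. So γ is a root of x^4 - 632x^2 + 65536. This polynomial is irreducible over Q: it has no rational root (each ±√30 ± √286 is irrational), and any factorization into two quadratics over Q would force √(8580) ∈ Q (pairing opposite roots) or √30, √286 ∈ Q (other pairings), all impossible. Hence [Q(γ):Q] = 4 = [Q(√30, √286):Q], so Q(γ) = Q(√30, √286).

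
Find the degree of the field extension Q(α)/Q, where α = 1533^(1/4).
[Q(α):Q] = 4

α is a root of x^4 - 1533. By Eisenstein's criterion at the prime p = 3 (which divides the constant term 1533 but p^2 = 9 does not, since 1533 is squarefree), x^4 - 1533 is irreducible over Q. Hence [Q(α):Q] = 4.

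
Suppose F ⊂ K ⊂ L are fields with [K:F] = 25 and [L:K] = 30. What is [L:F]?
[L:F] = 750

The tower law says that for any tower of field extensions F ⊂ K ⊂ L with finite degrees, [L:F] = [L:K] · [K:F]. Here this gives [L:F] = 30 · 25 = 750.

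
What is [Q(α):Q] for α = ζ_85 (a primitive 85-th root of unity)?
[Q(α):Q] = 64

The minimal polynomial of ζ_85 over Q is the 85-th cyclotomic polynomial Φ_85(x), which is irreducible over Q and has degree φ(85) = 64. Hence [Q(α):Q] = φ(85) = 64.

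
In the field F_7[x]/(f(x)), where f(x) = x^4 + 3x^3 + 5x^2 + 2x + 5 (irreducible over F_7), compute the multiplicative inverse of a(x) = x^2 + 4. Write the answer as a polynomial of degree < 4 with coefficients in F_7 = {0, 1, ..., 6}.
a(x)^(-1) ≡ 2x^3 + 2x^2 + 4x + 4 (mod f(x))

Since f is irreducible over F_7, F_7[x]/(f) is a field and a(x) ≠ 0 has an inverse. Apply the extended Euclidean algorithm to f(x) and a(x) in F_7[x]: f(x) = (x^2 + 3x + 1)·a(x) + (4x + 1);  a(x) = (2x + 3)·(4x + 1) + (1). The last nonzero remainder is the constant 1 = gcd(f, a) in F_7. Back-substituting through the division chain expresses 1 = s(x)·a(x) + t(x)·f(x) with s(x) ≡ 2x^3 + 2x^2 + 4x + 4 (mod f), so a(x)^(-1) ≡ s(x) = 2x^3 + 2x^2 + 4x + 4 (mod f). Check: (x^2 + 4)·(2x^3 + 2x^2 + 4x + 4) = 2x^5 + 2x^4 + 5x^3 + 5x^2 + 2x + 2 ≡ 1 (mod x^4 + 3x^3 + 5x^2 + 2x + 5).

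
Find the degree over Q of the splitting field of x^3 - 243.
[K : Q] = 6

The roots of x^3 - 243 are ∛243, ω∛243, ω^2∛243 where ω = e^(2πi/3) is a primitive cube root of unity, so K = Q(∛243, ω). Now [Q(∛243):Q] = 3 (since 243 is not a perfect cube, x^3 - 243 is irreducible) and [Q(ω):Q] = 2. Both 2 and 3 divide [K:Q], and [K:Q] ≤ 3·2 = 6, so [K:Q] = 6. (Equivalently: Q(∛243) ⊂ R but ω ∉ R, so [K : Q(∛243)] = 2.)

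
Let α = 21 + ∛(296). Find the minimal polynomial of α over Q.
m_α(x) = x^3 - 63x^2 + 1323x - 9557

Set β = α - 21 = ∛(296), so β^3 = 296. Then (α - 21)^3 - 296 = 0, i.e. α is a root of g(x) = (x - 21)^3 - 296 = x^3 - 63x^2 + 1323x - 9557. Since g(x) = h(x - 21) where h(x) = x^3 - 296, and h is irreducible over Q (because 296 is not a perfect cube, so h has no rational root, and a monic cubic with no rational root is irreducible), g is also irreducible (irreducibility is preserved under the substitution x → x - 21). Hence m_α(x) = x^3 - 63x^2 + 1323x - 9557.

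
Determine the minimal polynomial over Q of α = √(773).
m_α(x) = x^2 - 773

α satisfies α^2 - 773 = 0, so x^2 - 773 annihilates α. Since d = 773 is squarefree and ≠ 1, it is not a perfect square in Q, so x^2 - 773 has no rational root and is therefore irreducible over Q (a degree-2 polynomial over a field is irreducible iff it has no root). Hence m_α(x) = x^2 - 773.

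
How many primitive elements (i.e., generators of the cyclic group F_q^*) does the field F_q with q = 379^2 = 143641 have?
There are φ(143640) = 31104 primitive elements

F_q^* is cyclic of order q - 1 = 143640. A cyclic group of order m has exactly φ(m) generators. Here m = 143640 = 2^3 · 3^3 · 5 · 7 · 19, so the number of primitive elements is φ(143640) = 31104.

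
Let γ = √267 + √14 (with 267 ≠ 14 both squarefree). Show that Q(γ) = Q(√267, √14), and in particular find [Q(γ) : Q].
[Q(γ) : Q] = 4 (equivalently, Q(γ) = Q(√267, √14))

Obviously Q(γ) ⊆ Q(√267, √14), and [Q(√267, √14):Q] = 4 (since 267, 14 are distinct squarefree integers > 1 with 3738 not a perfect square). To show equality we compute the minimal polynomial of γ. From γ = √267 + √14: γ^2 = 267 + 2√(3738) + 14 = 281 + 2√(3738), so γ^2 - 281 = 2√(3738); squaring, (γ^2 - 281)^2 = 4·3738, i.e. γ^4 - 562γ^2 + 78961 - 14952 = 0, i.e. γ^4 - 562γ^2 + 64009 = 0. So γ is a root of x^4 - 562x^2 + 64009. This polynomial is irreducible over Q: it has no rational root (each ±√267 ± √14 is irrational), and any factorization into two quadratics over Q would force √(3738) ∈ Q (pairing opposite roots) or √267, √14 ∈ Q (other pairings), all impossible. Hence [Q(γ):Q] = 4 = [Q(√267, √14):Q], so Q(γ) = Q(√267, √14).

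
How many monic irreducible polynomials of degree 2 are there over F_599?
There are 179101 monic irreducible polynomials of degree 2 over F_599

Each element of F_{599^2} that lies in no proper subfield is a root of exactly one monic irreducible of degree 2 over F_599, and each such polynomial has 2 distinct roots in F_{599^2}. By Möbius inversion the count is N_599(2) = (1/2) Σ_{d|2} μ(2/d) · 599^d = (1/2)(μ(2)·599^1 + μ(1)·599^2) = 358202/2 = 179101.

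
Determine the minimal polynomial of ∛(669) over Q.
m_α(x) = x^3 - 669

α satisfies α^3 = 669, so x^3 - 669 annihilates α. By the rational root test, a rational root p/q (in lowest terms) of x^3 - 669 would satisfy p^3 = 669 q^3, forcing q = 1 and p^3 = 669; but 669 is not a perfect cube, contradiction. A monic cubic over Q with no rational root is irreducible (any nontrivial factorization would include a linear factor). Hence x^3 - 669 is the minimal polynomial of α, and in particular [Q(α):Q] = 3.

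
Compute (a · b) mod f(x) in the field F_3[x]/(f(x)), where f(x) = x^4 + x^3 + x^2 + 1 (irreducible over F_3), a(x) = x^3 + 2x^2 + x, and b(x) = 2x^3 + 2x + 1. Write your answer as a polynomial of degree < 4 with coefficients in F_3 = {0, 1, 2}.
a · b ≡ 2x^2 + 2x (mod f(x))

Multiply in F_3[x]: a(x)·b(x) = (x^3 + 2x^2 + x)·(2x^3 + 2x + 1) = 2x^6 + x^5 + x^4 + 2x^3 + x^2 + x. This has degree ≥ 4, so divide by f(x) over F_3: 2x^6 + x^5 + x^4 + 2x^3 + x^2 + x = (2x^2 + 2x)·(x^4 + x^3 + x^2 + 1) + (2x^2 + 2x). Hence a·b ≡ 2x^2 + 2x (mod f). (F_3[x]/(f) is a field with 3^4 = 81 elements since f is irreducible of degree 4.)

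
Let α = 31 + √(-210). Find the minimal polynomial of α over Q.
m_α(x) = x^2 - 62x + 1171

From α - 31 = √(-210), squaring gives (α - 31)^2 = -210, i.e. α^2 - 62α + 961 = -210, so α^2 - 62α + 1171 = 0. The discriminant of x^2 - 62x + 1171 is (-62)^2 - 4·(1171) = 3844 - 4684 = -840, and 4·(-210) is not a perfect square in Q since -210 is squarefree and ≠ 1. Hence x^2 - 62x + 1171 is irreducible over Q and is the minimal polynomial of α.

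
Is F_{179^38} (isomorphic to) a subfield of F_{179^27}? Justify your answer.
No: F_{179^38} is not a subfield of F_{179^27}

F_{p^m} embeds in F_{p^n} iff m | n. Here 38 ∤ 27 (since 27 = 0·38 + 27 with remainder 27 ≠ 0), so F_{179^38} is not a subfield of F_{179^27}. Equivalently: if it were, the tower law would give 38 = [F_{179^38}:F_179] dividing [F_{179^27}:F_179] = 27, contradiction.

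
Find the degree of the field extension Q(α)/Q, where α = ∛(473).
[Q(α):Q] = 3

The minimal polynomial of α is x^3 - 473, irreducible over Q since 473 is not a perfect cube (so x^3 - 473 has no rational root). Hence [Q(α):Q] = deg(m_α) = 3.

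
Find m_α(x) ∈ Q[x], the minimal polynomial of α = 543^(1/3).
m_α(x) = x^3 - 543

α satisfies α^3 = 543, so x^3 - 543 annihilates α. By the rational root test, a rational root p/q (in lowest terms) of x^3 - 543 would satisfy p^3 = 543 q^3, forcing q = 1 and p^3 = 543; but 543 is not a perfect cube, contradiction. A monic cubic over Q with no rational root is irreducible (any nontrivial factorization would include a linear factor). Hence x^3 - 543 is the minimal polynomial of α, and in particular [Q(α):Q] = 3.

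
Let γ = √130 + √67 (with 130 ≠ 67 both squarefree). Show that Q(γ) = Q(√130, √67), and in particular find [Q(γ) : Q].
[Q(γ) : Q] = 4 (equivalently, Q(γ) = Q(√130, √67))

Obviously Q(γ) ⊆ Q(√130, √67), and [Q(√130, √67):Q] = 4 (since 130, 67 are distinct squarefree integers > 1 with 8710 not a perfect square). To show equality we compute the minimal polynomial of γ. From γ = √130 + √67: γ^2 = 130 + 2√(8710) + 67 = 197 + 2√(8710), so γ^2 - 197 = 2√(8710); squaring, (γ^2 - 197)^2 = 4·8710, i.e. γ^4 - 394γ^2 + 38809 - 34840 = 0, i.e. γ^4 - 394γ^2 + 3969 = 0. So γ is a root of x^4 - 394x^2 + 3969. This polynomial is irreducible over Q: it has no rational root (each ±√130 ± √67 is irrational), and any factorization into two quadratics over Q would force √(8710) ∈ Q (pairing opposite roots) or √130, √67 ∈ Q (other pairings), all impossible. Hence [Q(γ):Q] = 4 = [Q(√130, √67):Q], so Q(γ) = Q(√130, √67).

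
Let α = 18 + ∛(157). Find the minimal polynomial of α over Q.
m_α(x) = x^3 - 54x^2 + 972x - 5989

Set β = α - 18 = ∛(157), so β^3 = 157. Then (α - 18)^3 - 157 = 0, i.e. α is a root of g(x) = (x - 18)^3 - 157 = x^3 - 54x^2 + 972x - 5989. Since g(x) = h(x - 18) where h(x) = x^3 - 157, and h is irreducible over Q (because 157 is not a perfect cube, so h has no rational root, and a monic cubic with no rational root is irreducible), g is also irreducible (irreducibility is preserved under the substitution x → x - 18). Hence m_α(x) = x^3 - 54x^2 + 972x - 5989.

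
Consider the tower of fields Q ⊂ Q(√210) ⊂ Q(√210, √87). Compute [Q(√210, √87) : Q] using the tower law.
[Q(√210, √87) : Q] = 4

[Q(√210):Q] = 2 (min poly x^2 - 210, irreducible since 210 is squarefree > 1). For the top step, suppose √87 ∈ Q(√210), say √87 = c + d√210 with c, d ∈ Q. Squaring: 87 = c^2 + 210d^2 + 2cd√210. Since √210 ∉ Q this forces 2cd = 0. If d = 0 then √87 = c ∈ Q, contradicting 87 squarefree > 1. If c = 0 then 87 = 210d^2, so 210·87 = (210d)^2 is a perfect square in Q — but 210·87 = 18270 is not a perfect square (since 210 and 87 are distinct squarefree integers). Contradiction. Hence √87 ∉ Q(√210), so x^2 - 87 stays irreducible over Q(√210) and [Q(√210, √87) : Q(√210)] = 2. By the tower law, [Q(√210, √87) : Q] = 2 · 2 = 4.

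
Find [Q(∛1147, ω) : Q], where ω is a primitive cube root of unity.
[Q(∛1147, ω) : Q] = 6

[Q(∛1147):Q] = 3 (min poly x^3 - 1147, irreducible since 1147 is not a perfect cube). [Q(ω):Q] = 2 (min poly x^2 + x + 1). Since Q(∛1147) ⊂ R and ω ∉ R, we have ω ∉ Q(∛1147), so x^2 + x + 1 remains irreducible over Q(∛1147) and [Q(∛1147, ω) : Q(∛1147)] = 2. By the tower law, [Q(∛1147, ω) : Q] = 3 · 2 = 6. (In fact Q(∛1147, ω) is the splitting field of x^3 - 1147 over Q.)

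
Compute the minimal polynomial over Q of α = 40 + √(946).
m_α(x) = x^2 - 80x + 654

From α - 40 = √(946), squaring gives (α - 40)^2 = 946, i.e. α^2 - 80α + 1600 = 946, so α^2 - 80α + 654 = 0. The discriminant of x^2 - 80x + 654 is (-80)^2 - 4·(654) = 6400 - 2616 = 3784, and 4·(946) is not a perfect square in Q since 946 is squarefree and ≠ 1. Hence x^2 - 80x + 654 is irreducible over Q and is the minimal polynomial of α.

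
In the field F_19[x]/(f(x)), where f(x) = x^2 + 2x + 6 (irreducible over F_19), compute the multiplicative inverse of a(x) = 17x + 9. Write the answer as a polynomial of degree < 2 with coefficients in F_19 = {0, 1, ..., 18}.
a(x)^(-1) ≡ 5x + 4 (mod f(x))

Since f is irreducible over F_19, F_19[x]/(f) is a field and a(x) ≠ 0 has an inverse. Apply the extended Euclidean algorithm to f(x) and a(x) in F_19[x]: f(x) = (9x + 11)·a(x) + (2). The last nonzero remainder is the constant 2 = gcd(f, a) in F_19. Back-substituting through the division chain expresses 2 = s(x)·a(x) + t(x)·f(x) with s(x) ≡ 10x + 8 (mod f), so (10x + 8)·a(x) ≡ 2 (mod f). Multiplying by 2^(-1) ≡ 10 in F_19 gives a(x)^(-1) ≡ 10·(10x + 8) ≡ 5x + 4 (mod f). Check: (17x + 9)·(5x + 4) = 9x^2 + 18x + 17 ≡ 1 (mod x^2 + 2x + 6).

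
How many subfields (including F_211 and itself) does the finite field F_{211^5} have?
F_{211^5} has 2 subfields

The subfields of F_{p^n} are exactly the fields F_{p^d} for d | n (each is the fixed field of the unique index-d subgroup of Gal(F_{p^n}/F_p) ≅ Z/nZ). The divisors of n = 5 are {1, 5}, giving 2 subfields: F_{211^1}, F_{211^5}.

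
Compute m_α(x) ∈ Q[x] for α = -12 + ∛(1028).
m_α(x) = x^3 + 36x^2 + 432x + 700

Set β = α + 12 = ∛(1028), so β^3 = 1028. Then (α + 12)^3 - 1028 = 0, i.e. α is a root of g(x) = (x + 12)^3 - 1028 = x^3 + 36x^2 + 432x + 700. Since g(x) = h(x + 12) where h(x) = x^3 - 1028, and h is irreducible over Q (because 1028 is not a perfect cube, so h has no rational root, and a monic cubic with no rational root is irreducible), g is also irreducible (irreducibility is preserved under the substitution x → x + 12). Hence m_α(x) = x^3 + 36x^2 + 432x + 700.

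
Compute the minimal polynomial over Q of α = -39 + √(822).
m_α(x) = x^2 + 78x + 699

From α + 39 = √(822), squaring gives (α + 39)^2 = 822, i.e. α^2 + 78α + 1521 = 822, so α^2 + 78α + 699 = 0. The discriminant of x^2 + 78x + 699 is (78)^2 - 4·(699) = 6084 - 2796 = 3288, and 4·(822) is not a perfect square in Q since 822 is squarefree and ≠ 1. Hence x^2 + 78x + 699 is irreducible over Q and is the minimal polynomial of α.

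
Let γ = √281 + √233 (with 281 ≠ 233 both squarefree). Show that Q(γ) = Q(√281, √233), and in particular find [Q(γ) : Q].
[Q(γ) : Q] = 4 (equivalently, Q(γ) = Q(√281, √233))

Obviously Q(γ) ⊆ Q(√281, √233), and [Q(√281, √233):Q] = 4 (since 281, 233 are distinct squarefree integers > 1 with 65473 not a perfect square). To show equality we compute the minimal polynomial of γ. From γ = √281 + √233: γ^2 = 281 + 2√(65473) + 233 = 514 + 2√(65473), so γ^2 - 514 = 2√(65473); squaring, (γ^2 - 514)^2 = 4·65473, i.e. γ^4 - 1028γ^2 + 264196 - 261892 = 0, i.e. γ^4 - 1028γ^2 + 2304 = 0. So γ is a root of x^4 - 1028x^2 + 2304. This polynomial is irreducible over Q: it has no rational root (each ±√281 ± √233 is irrational), and any factorization into two quadratics over Q would force √(65473) ∈ Q (pairing opposite roots) or √281, √233 ∈ Q (other pairings), all impossible. Hence [Q(γ):Q] = 4 = [Q(√281, √233):Q], so Q(γ) = Q(√281, √233).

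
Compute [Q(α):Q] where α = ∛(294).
[Q(α):Q] = 3

The minimal polynomial of α is x^3 - 294, irreducible over Q since 294 is not a perfect cube (so x^3 - 294 has no rational root). Hence [Q(α):Q] = deg(m_α) = 3.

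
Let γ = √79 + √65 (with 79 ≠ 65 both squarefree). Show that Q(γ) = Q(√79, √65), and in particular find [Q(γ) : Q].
[Q(γ) : Q] = 4 (equivalently, Q(γ) = Q(√79, √65))

Obviously Q(γ) ⊆ Q(√79, √65), and [Q(√79, √65):Q] = 4 (since 79, 65 are distinct squarefree integers > 1 with 5135 not a perfect square). To show equality we compute the minimal polynomial of γ. From γ = √79 + √65: γ^2 = 79 + 2√(5135) + 65 = 144 + 2√(5135), so γ^2 - 144 = 2√(5135); squaring, (γ^2 - 144)^2 = 4·5135, i.e. γ^4 - 288γ^2 + 20736 - 20540 = 0, i.e. γ^4 - 288γ^2 + 196 = 0. So γ is a root of x^4 - 288x^2 + 196. This polynomial is irreducible over Q: it has no rational root (each ±√79 ± √65 is irrational), and any factorization into two quadratics over Q would force √(5135) ∈ Q (pairing opposite roots) or √79, √65 ∈ Q (other pairings), all impossible. Hence [Q(γ):Q] = 4 = [Q(√79, √65):Q], so Q(γ) = Q(√79, √65).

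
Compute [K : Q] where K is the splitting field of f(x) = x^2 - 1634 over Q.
[K : Q] = 2

f(x) = x^2 - 1634 factors as (x - √1634)(x + √1634). The splitting field is K = Q(√1634). Since 1634 is squarefree and > 1, it is not a perfect square, so x^2 - 1634 is irreducible over Q and [Q(√1634) : Q] = 2. Hence [K : Q] = 2.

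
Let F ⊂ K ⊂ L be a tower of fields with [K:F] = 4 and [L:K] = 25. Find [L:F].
[L:F] = 100

The tower law says that for any tower of field extensions F ⊂ K ⊂ L with finite degrees, [L:F] = [L:K] · [K:F]. Here this gives [L:F] = 25 · 4 = 100.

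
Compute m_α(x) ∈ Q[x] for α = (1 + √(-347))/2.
m_α(x) = x^2 - x + 87

From 2α - 1 = √(-347), squaring gives (2α - 1)^2 = -347, i.e. 4α^2 - 4α + 1 = -347, so α^2 - α + (1 + 347)/4 = 0. Since -347 ≡ 1 (mod 4), (1 + 347)/4 = 87 ∈ Z. The polynomial x^2 - x + 87 has discriminant 1 - 4·(87) = -347, which is not a perfect square in Q (d = -347 is squarefree and ≠ 1), so x^2 - x + 87 is irreducible over Q. It is the minimal polynomial of α.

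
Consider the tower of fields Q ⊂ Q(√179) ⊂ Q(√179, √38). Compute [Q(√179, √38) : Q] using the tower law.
[Q(√179, √38) : Q] = 4

[Q(√179):Q] = 2 (min poly x^2 - 179, irreducible since 179 is squarefree > 1). For the top step, suppose √38 ∈ Q(√179), say √38 = c + d√179 with c, d ∈ Q. Squaring: 38 = c^2 + 179d^2 + 2cd√179. Since √179 ∉ Q this forces 2cd = 0. If d = 0 then √38 = c ∈ Q, contradicting 38 squarefree > 1. If c = 0 then 38 = 179d^2, so 179·38 = (179d)^2 is a perfect square in Q — but 179·38 = 6802 is not a perfect square (since 179 and 38 are distinct squarefree integers). Contradiction. Hence √38 ∉ Q(√179), so x^2 - 38 stays irreducible over Q(√179) and [Q(√179, √38) : Q(√179)] = 2. By the tower law, [Q(√179, √38) : Q] = 2 · 2 = 4.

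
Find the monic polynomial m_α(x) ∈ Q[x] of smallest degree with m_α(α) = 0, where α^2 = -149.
m_α(x) = x^2 + 149

α satisfies α^2 + 149 = 0, so x^2 + 149 annihilates α. Since d = -149 is squarefree and ≠ 1, it is not a perfect square in Q, so x^2 + 149 has no rational root and is therefore irreducible over Q (a degree-2 polynomial over a field is irreducible iff it has no root). Hence m_α(x) = x^2 + 149.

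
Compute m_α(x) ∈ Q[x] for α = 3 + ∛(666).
m_α(x) = x^3 - 9x^2 + 27x - 693

Set β = α - 3 = ∛(666), so β^3 = 666. Then (α - 3)^3 - 666 = 0, i.e. α is a root of g(x) = (x - 3)^3 - 666 = x^3 - 9x^2 + 27x - 693. Since g(x) = h(x - 3) where h(x) = x^3 - 666, and h is irreducible over Q (because 666 is not a perfect cube, so h has no rational root, and a monic cubic with no rational root is irreducible), g is also irreducible (irreducibility is preserved under the substitution x → x - 3). Hence m_α(x) = x^3 - 9x^2 + 27x - 693.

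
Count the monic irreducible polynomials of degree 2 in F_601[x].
There are 180300 monic irreducible polynomials of degree 2 over F_601

Each element of F_{601^2} that lies in no proper subfield is a root of exactly one monic irreducible of degree 2 over F_601, and each such polynomial has 2 distinct roots in F_{601^2}. By Möbius inversion the count is N_601(2) = (1/2) Σ_{d|2} μ(2/d) · 601^d = (1/2)(μ(2)·601^1 + μ(1)·601^2) = 360600/2 = 180300.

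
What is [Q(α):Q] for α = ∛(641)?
[Q(α):Q] = 3

The minimal polynomial of α is x^3 - 641, irreducible over Q since 641 is not a perfect cube (so x^3 - 641 has no rational root). Hence [Q(α):Q] = deg(m_α) = 3.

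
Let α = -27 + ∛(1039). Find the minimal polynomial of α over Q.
m_α(x) = x^3 + 81x^2 + 2187x + 18644

Set β = α + 27 = ∛(1039), so β^3 = 1039. Then (α + 27)^3 - 1039 = 0, i.e. α is a root of g(x) = (x + 27)^3 - 1039 = x^3 + 81x^2 + 2187x + 18644. Since g(x) = h(x + 27) where h(x) = x^3 - 1039, and h is irreducible over Q (because 1039 is not a perfect cube, so h has no rational root, and a monic cubic with no rational root is irreducible), g is also irreducible (irreducibility is preserved under the substitution x → x + 27). Hence m_α(x) = x^3 + 81x^2 + 2187x + 18644.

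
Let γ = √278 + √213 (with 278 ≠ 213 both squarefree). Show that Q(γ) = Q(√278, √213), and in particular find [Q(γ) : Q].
[Q(γ) : Q] = 4 (equivalently, Q(γ) = Q(√278, √213))

Obviously Q(γ) ⊆ Q(√278, √213), and [Q(√278, √213):Q] = 4 (since 278, 213 are distinct squarefree integers > 1 with 59214 not a perfect square). To show equality we compute the minimal polynomial of γ. From γ = √278 + √213: γ^2 = 278 + 2√(59214) + 213 = 491 + 2√(59214), so γ^2 - 491 = 2√(59214); squaring, (γ^2 - 491)^2 = 4·59214, i.e. γ^4 - 982γ^2 + 241081 - 236856 = 0, i.e. γ^4 - 982γ^2 + 4225 = 0. So γ is a root of x^4 - 982x^2 + 4225. This polynomial is irreducible over Q: it has no rational root (each ±√278 ± √213 is irrational), and any factorization into two quadratics over Q would force √(59214) ∈ Q (pairing opposite roots) or √278, √213 ∈ Q (other pairings), all impossible. Hence [Q(γ):Q] = 4 = [Q(√278, √213):Q], so Q(γ) = Q(√278, √213).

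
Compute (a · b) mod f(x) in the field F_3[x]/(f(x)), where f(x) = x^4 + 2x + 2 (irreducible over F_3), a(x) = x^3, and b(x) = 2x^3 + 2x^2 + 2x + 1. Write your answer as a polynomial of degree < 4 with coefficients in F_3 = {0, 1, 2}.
a · b ≡ x^2 + x + 2 (mod f(x))

Multiply in F_3[x]: a(x)·b(x) = (x^3)·(2x^3 + 2x^2 + 2x + 1) = 2x^6 + 2x^5 + 2x^4 + x^3. This has degree ≥ 4, so divide by f(x) over F_3: 2x^6 + 2x^5 + 2x^4 + x^3 = (2x^2 + 2x + 2)·(x^4 + 2x + 2) + (x^2 + x + 2). Hence a·b ≡ x^2 + x + 2 (mod f). (F_3[x]/(f) is a field with 3^4 = 81 elements since f is irreducible of degree 4.)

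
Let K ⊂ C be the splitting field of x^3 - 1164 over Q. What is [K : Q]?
[K : Q] = 6

The roots of x^3 - 1164 are ∛1164, ω∛1164, ω^2∛1164 where ω = e^(2πi/3) is a primitive cube root of unity, so K = Q(∛1164, ω). Now [Q(∛1164):Q] = 3 (since 1164 is not a perfect cube, x^3 - 1164 is irreducible) and [Q(ω):Q] = 2. Both 2 and 3 divide [K:Q], and [K:Q] ≤ 3·2 = 6, so [K:Q] = 6. (Equivalently: Q(∛1164) ⊂ R but ω ∉ R, so [K : Q(∛1164)] = 2.)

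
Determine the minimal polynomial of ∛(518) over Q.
m_α(x) = x^3 - 518

α satisfies α^3 = 518, so x^3 - 518 annihilates α. By the rational root test, a rational root p/q (in lowest terms) of x^3 - 518 would satisfy p^3 = 518 q^3, forcing q = 1 and p^3 = 518; but 518 is not a perfect cube, contradiction. A monic cubic over Q with no rational root is irreducible (any nontrivial factorization would include a linear factor). Hence x^3 - 518 is the minimal polynomial of α, and in particular [Q(α):Q] = 3.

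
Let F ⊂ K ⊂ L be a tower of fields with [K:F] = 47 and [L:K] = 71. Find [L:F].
[L:F] = 3337

The tower law says that for any tower of field extensions F ⊂ K ⊂ L with finite degrees, [L:F] = [L:K] · [K:F]. Here this gives [L:F] = 71 · 47 = 3337.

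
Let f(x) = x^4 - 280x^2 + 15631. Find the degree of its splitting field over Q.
[K : Q] = 4

Solving the quadratic in x^2: x^2 = (280 ± √(280^2 - 4·15631))/2 = (280 ± √15876)/2 = (280 ± 126)/2, giving x^2 = 77 or x^2 = 203. So f(x) = (x^2 - 77)(x^2 - 203) and the roots of f are ±√77, ±√203. Hence the splitting field is K = Q(√77, √203). Since 77 and 203 are distinct squarefree integers > 1, their product 15631 is not a perfect square, so √203 ∉ Q(√77). By the tower law [K:Q] = [Q(√77,√203):Q(√77)] · [Q(√77):Q] = 2 · 2 = 4.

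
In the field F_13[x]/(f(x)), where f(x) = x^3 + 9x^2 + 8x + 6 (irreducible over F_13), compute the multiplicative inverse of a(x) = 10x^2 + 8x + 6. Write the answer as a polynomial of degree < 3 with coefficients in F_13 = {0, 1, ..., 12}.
a(x)^(-1) ≡ x^2 + 4x + 8 (mod f(x))

Since f is irreducible over F_13, F_13[x]/(f) is a field and a(x) ≠ 0 has an inverse. Apply the extended Euclidean algorithm to f(x) and a(x) in F_13[x]: f(x) = (4x + 12)·a(x) + (5x + 12);  a(x) = (2x + 2)·(5x + 12) + (8). The last nonzero remainder is the constant 8 = gcd(f, a) in F_13. Back-substituting through the division chain expresses 8 = s(x)·a(x) + t(x)·f(x) with s(x) ≡ 8x^2 + 6x + 12 (mod f), so (8x^2 + 6x + 12)·a(x) ≡ 8 (mod f). Multiplying by 8^(-1) ≡ 5 in F_13 gives a(x)^(-1) ≡ 5·(8x^2 + 6x + 12) ≡ x^2 + 4x + 8 (mod f). Check: (10x^2 + 8x + 6)·(x^2 + 4x + 8) = 10x^4 + 9x^3 + x^2 + 10x + 9 ≡ 1 (mod x^3 + 9x^2 + 8x + 6).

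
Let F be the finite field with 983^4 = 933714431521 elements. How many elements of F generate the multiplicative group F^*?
There are φ(933714431520) = 223744819200 primitive elements

F_q^* is cyclic of order q - 1 = 933714431520. A cyclic group of order m has exactly φ(m) generators. Here m = 933714431520 = 2^5 · 3 · 5 · 13 · 41 · 491 · 7433, so the number of primitive elements is φ(933714431520) = 223744819200.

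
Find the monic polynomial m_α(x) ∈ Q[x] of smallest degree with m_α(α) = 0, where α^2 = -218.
m_α(x) = x^2 + 218

α satisfies α^2 + 218 = 0, so x^2 + 218 annihilates α. Since d = -218 is squarefree and ≠ 1, it is not a perfect square in Q, so x^2 + 218 has no rational root and is therefore irreducible over Q (a degree-2 polynomial over a field is irreducible iff it has no root). Hence m_α(x) = x^2 + 218.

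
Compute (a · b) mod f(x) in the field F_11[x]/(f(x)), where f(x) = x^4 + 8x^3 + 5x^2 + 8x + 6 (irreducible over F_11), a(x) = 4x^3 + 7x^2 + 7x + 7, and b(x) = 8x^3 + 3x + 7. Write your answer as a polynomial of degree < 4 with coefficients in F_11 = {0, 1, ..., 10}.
a · b ≡ 5x^3 + 10x^2 + 8x + 10 (mod f(x))

Multiply in F_11[x]: a(x)·b(x) = (4x^3 + 7x^2 + 7x + 7)·(8x^3 + 3x + 7) = 10x^6 + x^5 + 2x^4 + 6x^3 + 4x^2 + 4x + 5. This has degree ≥ 4, so divide by f(x) over F_11: 10x^6 + x^5 + 2x^4 + 6x^3 + 4x^2 + 4x + 5 = (10x^2 + 9x + 1)·(x^4 + 8x^3 + 5x^2 + 8x + 6) + (5x^3 + 10x^2 + 8x + 10). Hence a·b ≡ 5x^3 + 10x^2 + 8x + 10 (mod f). (F_11[x]/(f) is a field with 11^4 = 14641 elements since f is irreducible of degree 4.)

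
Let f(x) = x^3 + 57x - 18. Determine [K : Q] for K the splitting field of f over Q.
[K : Q] = 6

By the rational root test, any rational root of the monic integer polynomial f(x) = x^3 + 57x - 18 must be an integer dividing the constant term -18, i.e. one of ±{1, 2, 3, 6, 9, 18}. Evaluating: f(1) = 40, f(-1) = -76, f(2) = 104, f(-2) = -140, f(3) = 180, f(-3) = -216, f(6) = 540, f(-6) = -576, f(9) = 1224, f(-9) = -1260, f(18) = 6840, f(-18) = -6876; none is 0, so f has no rational root and is therefore irreducible over Q (a cubic with no linear factor over a field is irreducible). For an irreducible cubic, the Galois group is A_3 or S_3 according as the discriminant disc(f) = -4a^3 - 27b^2 = -4·(57)^3 - 27·(-18)^2 = -749520 is or is not a square in Q. Here disc(f) = -749520 is not a perfect square in Q, so the Galois group of f over Q is not contained in A_3 and must be all of S_3. The splitting field has degree |S_3| = 6 over Q, so [K : Q] = 6.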